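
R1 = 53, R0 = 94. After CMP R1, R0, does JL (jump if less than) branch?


Trace:
  R1 = 53, R0 = 94
  CMP R1, R0  → compares 53 vs 94
  JL checks: is 53 less than 94?
  53 < 94, so condition is true
Branch taken: Yes

Yes


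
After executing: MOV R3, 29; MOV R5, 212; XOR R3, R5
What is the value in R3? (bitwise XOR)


Register state trace:
  MOV R3, 29  → R3 = 29 (0b00011101)
  MOV R5, 212  → R5 = 212 (0b11010100)
  XOR R3, R5  → R3 = 29 XOR 212 = 201 (0b11001001)
Final: R3 = 201

201


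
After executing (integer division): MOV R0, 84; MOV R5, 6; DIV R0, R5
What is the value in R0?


Register state trace:
  MOV R0, 84  → R0 = 84
  MOV R5, 6  → R5 = 6
  DIV R0, R5  → R0 = 84 // 6 = 14
Final: R0 = 14

14


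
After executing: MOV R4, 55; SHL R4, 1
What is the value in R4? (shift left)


Register state trace:
  MOV R4, 55  → R4 = 55
  SHL R4, 1  → R4 = 55 << 1 = 55 * 2^1 = 110
Final: R4 = 110

110


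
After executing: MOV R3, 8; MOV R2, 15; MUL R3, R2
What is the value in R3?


Register state trace:
  MOV R3, 8  → R3 = 8
  MOV R2, 15  → R2 = 15
  MUL R3, R2  → R3 = 8 * 15 = 120
Final: R3 = 120

120


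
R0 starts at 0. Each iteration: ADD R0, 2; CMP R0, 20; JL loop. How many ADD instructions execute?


Loop trace (R0 starts at 0, target 20, step 2):
  ADD #1: R0 = 0 + 2 = 2  → 2 < 20, loop
  ADD #2: R0 = 2 + 2 = 4  → 4 < 20, loop
  ADD #3: R0 = 4 + 2 = 6  → 6 < 20, loop
  ADD #4: R0 = 6 + 2 = 8  → 8 < 20, loop
  ADD #5: R0 = 8 + 2 = 10  → 10 < 20, loop
  ADD #6: R0 = 10 + 2 = 12  → 12 < 20, loop
  ADD #7: R0 = 12 + 2 = 14  → 14 < 20, loop
  ADD #8: R0 = 14 + 2 = 16  → 16 < 20, loop
  ADD #9: R0 = 16 + 2 = 18  → 18 < 20, loop
  ADD #10: R0 = 18 + 2 = 20  → 20 >= 20, exit
Total ADD instructions: 10

10


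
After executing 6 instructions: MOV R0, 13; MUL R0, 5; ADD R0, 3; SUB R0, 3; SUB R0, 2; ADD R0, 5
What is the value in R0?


Register state trace:
  MOV R0, 13  → R0 = 13
  MUL R0, 5  → R0 = 13 * 5 = 65
  ADD R0, 3  → R0 = 65 + 3 = 68
  SUB R0, 3  → R0 = 68 - 3 = 65
  SUB R0, 2  → R0 = 65 - 2 = 63
  ADD R0, 5  → R0 = 63 + 5 = 68
Final: R0 = 68

68


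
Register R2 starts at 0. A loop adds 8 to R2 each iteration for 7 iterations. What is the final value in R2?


Starting value: R2 = 0
  Iter 1: R2 = 0 + 8 = 8
  Iter 2: R2 = 8 + 8 = 16
  Iter 3: R2 = 16 + 8 = 24
  Iter 4: R2 = 24 + 8 = 32
  Iter 5: R2 = 32 + 8 = 40
  Iter 6: R2 = 40 + 8 = 48
  Iter 7: R2 = 48 + 8 = 56
Final: R2 = 56

56


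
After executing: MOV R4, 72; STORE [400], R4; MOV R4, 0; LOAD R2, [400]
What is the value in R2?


Register and memory trace:
  MOV R4, 72  → R4 = 72
  STORE [400], R4  → mem[400] = 72
  MOV R4, 0  → R4 = 0
  LOAD R2, [400]  → R2 = mem[400] = 72
Final: R2 = 72

72


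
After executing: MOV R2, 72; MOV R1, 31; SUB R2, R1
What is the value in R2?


Register state trace:
  MOV R2, 72  → R2 = 72
  MOV R1, 31  → R1 = 31
  SUB R2, R1  → R2 = 72 - 31 = 41
Final: R2 = 41

41


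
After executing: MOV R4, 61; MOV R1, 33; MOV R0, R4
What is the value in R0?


Register state trace:
  MOV R4, 61  → R4 = 61
  MOV R1, 33  → R1 = 33
  MOV R0, R4  → R0 = 61
Final: R0 = 61

61


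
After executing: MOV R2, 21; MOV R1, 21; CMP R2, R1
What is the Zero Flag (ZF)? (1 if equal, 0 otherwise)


Register state trace:
  MOV R2, 21  → R2 = 21
  MOV R1, 21  → R1 = 21
  CMP R2, R1  → computes 21 - 21 = 0
  Result is zero, so values are equal
ZF = 1

1


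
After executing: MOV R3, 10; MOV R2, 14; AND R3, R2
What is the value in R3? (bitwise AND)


Register state trace:
  MOV R3, 10  → R3 = 10 (0b00001010)
  MOV R2, 14  → R2 = 14 (0b00001110)
  AND R3, R2  → R3 = 10 AND 14 = 10 (0b00001010)
Final: R3 = 10

10


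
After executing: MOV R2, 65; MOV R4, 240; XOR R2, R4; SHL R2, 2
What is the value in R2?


Register state trace:
  MOV R2, 65  → R2 = 65 (0b01000001)
  MOV R4, 240  → R4 = 240 (0b11110000)
  XOR R2, R4  → R2 = 65 XOR 240 = 177 (0b10110001)
  SHL R2, 2  → R2 = 177 << 2 = 708
Final: R2 = 708

708


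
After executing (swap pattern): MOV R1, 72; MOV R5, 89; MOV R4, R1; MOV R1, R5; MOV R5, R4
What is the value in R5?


Register state trace (swap pattern):
  MOV R1, 72  → R1 = 72
  MOV R5, 89  → R5 = 89
  MOV R4, R1  → R4 = 72  (save R1)
  MOV R1, R5  → R1 = 89  (R1 gets R5's value)
  MOV R5, R4  → R5 = 72  (R5 gets saved value)
Final: R5 = 72

72


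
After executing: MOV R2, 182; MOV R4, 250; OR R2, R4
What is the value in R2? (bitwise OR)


Register state trace:
  MOV R2, 182  → R2 = 182 (0b10110110)
  MOV R4, 250  → R4 = 250 (0b11111010)
  OR R2, R4   → R2 = 182 OR 250 = 254 (0b11111110)
Final: R2 = 254

254


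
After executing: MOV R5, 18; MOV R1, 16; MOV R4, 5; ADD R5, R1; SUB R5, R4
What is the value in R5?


Register state trace:
  MOV R5, 18  → R5 = 18
  MOV R1, 16  → R1 = 16
  MOV R4, 5  → R4 = 5
  ADD R5, R1  → R5 = 18 + 16 = 34
  SUB R5, R4  → R5 = 34 - 5 = 29
Final: R5 = 29

29


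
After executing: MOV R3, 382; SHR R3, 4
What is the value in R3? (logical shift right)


Register state trace:
  MOV R3, 382  → R3 = 382
  SHR R3, 4  → R3 = 382 >> 4 = 382 // 2^4 = 23
Final: R3 = 23

23


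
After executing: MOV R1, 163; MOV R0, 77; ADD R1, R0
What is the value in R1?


Register state trace:
  MOV R1, 163  → R1 = 163
  MOV R0, 77  → R0 = 77
  ADD R1, R0  → R1 = 163 + 77 = 240
Final: R1 = 240

240


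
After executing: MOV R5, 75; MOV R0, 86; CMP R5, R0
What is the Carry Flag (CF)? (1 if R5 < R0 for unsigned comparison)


Register state trace:
  MOV R5, 75  → R5 = 75
  MOV R0, 86  → R0 = 86
  CMP R5, R0  → unsigned 75 - 86: borrow occurs
  75 < 86, so CF = 1
CF = 1

1


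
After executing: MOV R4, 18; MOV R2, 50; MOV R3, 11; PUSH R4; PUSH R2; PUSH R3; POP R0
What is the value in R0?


Stack trace (top is rightmost):
  MOV R4, 18  → R4 = 18
  MOV R2, 50  → R2 = 50
  MOV R3, 11  → R3 = 11
  PUSH R4  → stack: [18]
  PUSH R2  → stack: [18, 50]
  PUSH R3  → stack: [18, 50, 11]
  POP R0  → R0 = 11, stack: [18, 50]
Final: R0 = 11

11


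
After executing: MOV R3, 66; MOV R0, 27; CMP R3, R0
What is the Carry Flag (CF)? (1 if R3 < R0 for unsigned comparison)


Register state trace:
  MOV R3, 66  → R3 = 66
  MOV R0, 27  → R0 = 27
  CMP R3, R0  → unsigned 66 - 27: no borrow
  66 >= 27, so CF = 0
CF = 0

0


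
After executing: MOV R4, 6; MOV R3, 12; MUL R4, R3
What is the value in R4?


Register state trace:
  MOV R4, 6  → R4 = 6
  MOV R3, 12  → R3 = 12
  MUL R4, R3  → R4 = 6 * 12 = 72
Final: R4 = 72

72


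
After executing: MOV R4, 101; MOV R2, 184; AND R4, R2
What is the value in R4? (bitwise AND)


Register state trace:
  MOV R4, 101  → R4 = 101 (0b01100101)
  MOV R2, 184  → R2 = 184 (0b10111000)
  AND R4, R2  → R4 = 101 AND 184 = 32 (0b00100000)
Final: R4 = 32

32


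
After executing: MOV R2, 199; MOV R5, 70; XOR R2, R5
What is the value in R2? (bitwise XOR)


Register state trace:
  MOV R2, 199  → R2 = 199 (0b11000111)
  MOV R5, 70  → R5 = 70 (0b01000110)
  XOR R2, R5  → R2 = 199 XOR 70 = 129 (0b10000001)
Final: R2 = 129

129


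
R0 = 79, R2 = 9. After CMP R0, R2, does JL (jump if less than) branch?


Trace:
  R0 = 79, R2 = 9
  CMP R0, R2  → compares 79 vs 9
  JL checks: is 79 less than 9?
  79 > 9, so condition is false
Branch taken: No

No


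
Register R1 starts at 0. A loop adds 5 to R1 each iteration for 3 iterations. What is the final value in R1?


Starting value: R1 = 0
  Iter 1: R1 = 0 + 5 = 5
  Iter 2: R1 = 5 + 5 = 10
  Iter 3: R1 = 10 + 5 = 15
Final: R1 = 15

15


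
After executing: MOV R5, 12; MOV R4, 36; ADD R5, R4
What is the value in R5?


Register state trace:
  MOV R5, 12  → R5 = 12
  MOV R4, 36  → R4 = 36
  ADD R5, R4  → R5 = 12 + 36 = 48
Final: R5 = 48

48


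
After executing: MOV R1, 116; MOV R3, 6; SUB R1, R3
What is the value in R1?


Register state trace:
  MOV R1, 116  → R1 = 116
  MOV R3, 6  → R3 = 6
  SUB R1, R3  → R1 = 116 - 6 = 110
Final: R1 = 110

110


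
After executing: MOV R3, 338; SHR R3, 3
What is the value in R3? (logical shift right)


Register state trace:
  MOV R3, 338  → R3 = 338
  SHR R3, 3  → R3 = 338 >> 3 = 338 // 2^3 = 42
Final: R3 = 42

42


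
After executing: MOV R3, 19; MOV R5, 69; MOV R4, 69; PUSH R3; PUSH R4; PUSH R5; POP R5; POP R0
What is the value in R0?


Stack trace (top is rightmost):
  MOV R3, 19  → R3 = 19
  MOV R5, 69  → R5 = 69
  MOV R4, 69  → R4 = 69
  PUSH R3  → stack: [19]
  PUSH R4  → stack: [19, 69]
  PUSH R5  → stack: [19, 69, 69]
  POP R5  → R5 = 69, stack: [19, 69]
  POP R0  → R0 = 69, stack: [19]
Final: R0 = 69

69


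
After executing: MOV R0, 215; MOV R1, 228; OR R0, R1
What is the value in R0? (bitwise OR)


Register state trace:
  MOV R0, 215  → R0 = 215 (0b11010111)
  MOV R1, 228  → R1 = 228 (0b11100100)
  OR R0, R1   → R0 = 215 OR 228 = 247 (0b11110111)
Final: R0 = 247

247


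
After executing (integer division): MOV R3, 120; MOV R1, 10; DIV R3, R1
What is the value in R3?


Register state trace:
  MOV R3, 120  → R3 = 120
  MOV R1, 10  → R1 = 10
  DIV R3, R1  → R3 = 120 // 10 = 12
Final: R3 = 12

12


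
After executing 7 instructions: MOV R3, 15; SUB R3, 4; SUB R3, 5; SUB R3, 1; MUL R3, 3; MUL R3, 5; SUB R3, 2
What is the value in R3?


Register state trace:
  MOV R3, 15  → R3 = 15
  SUB R3, 4  → R3 = 15 - 4 = 11
  SUB R3, 5  → R3 = 11 - 5 = 6
  SUB R3, 1  → R3 = 6 - 1 = 5
  MUL R3, 3  → R3 = 5 * 3 = 15
  MUL R3, 5  → R3 = 15 * 5 = 75
  SUB R3, 2  → R3 = 75 - 2 = 73
Final: R3 = 73

73


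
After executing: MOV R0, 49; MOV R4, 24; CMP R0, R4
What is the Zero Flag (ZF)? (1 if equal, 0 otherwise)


Register state trace:
  MOV R0, 49  → R0 = 49
  MOV R4, 24  → R4 = 24
  CMP R0, R4  → computes 49 - 24 = 25
  Result is nonzero, so values are not equal
ZF = 0

0


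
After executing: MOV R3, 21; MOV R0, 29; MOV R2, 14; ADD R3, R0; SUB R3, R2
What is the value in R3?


Register state trace:
  MOV R3, 21  → R3 = 21
  MOV R0, 29  → R0 = 29
  MOV R2, 14  → R2 = 14
  ADD R3, R0  → R3 = 21 + 29 = 50
  SUB R3, R2  → R3 = 50 - 14 = 36
Final: R3 = 36

36


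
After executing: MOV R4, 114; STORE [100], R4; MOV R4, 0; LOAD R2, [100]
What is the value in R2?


Register and memory trace:
  MOV R4, 114  → R4 = 114
  STORE [100], R4  → mem[100] = 114
  MOV R4, 0  → R4 = 0
  LOAD R2, [100]  → R2 = mem[100] = 114
Final: R2 = 114

114


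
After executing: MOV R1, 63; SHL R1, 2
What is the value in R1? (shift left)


Register state trace:
  MOV R1, 63  → R1 = 63
  SHL R1, 2  → R1 = 63 << 2 = 63 * 2^2 = 252
Final: R1 = 252

252


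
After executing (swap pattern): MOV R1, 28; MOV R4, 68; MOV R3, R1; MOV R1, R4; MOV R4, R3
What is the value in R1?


Register state trace (swap pattern):
  MOV R1, 28  → R1 = 28
  MOV R4, 68  → R4 = 68
  MOV R3, R1  → R3 = 28  (save R1)
  MOV R1, R4  → R1 = 68  (R1 gets R4's value)
  MOV R4, R3  → R4 = 28  (R4 gets saved value)
Final: R1 = 68

68


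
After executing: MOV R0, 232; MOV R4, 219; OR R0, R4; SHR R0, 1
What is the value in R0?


Register state trace:
  MOV R0, 232  → R0 = 232 (0b11101000)
  MOV R4, 219  → R4 = 219 (0b11011011)
  OR R0, R4  → R0 = 232 OR 219 = 251 (0b11111011)
  SHR R0, 1  → R0 = 251 >> 1 = 125
Final: R0 = 125

125


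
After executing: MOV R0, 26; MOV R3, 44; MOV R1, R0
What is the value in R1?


Register state trace:
  MOV R0, 26  → R0 = 26
  MOV R3, 44  → R3 = 44
  MOV R1, R0  → R1 = 26
Final: R1 = 26

26


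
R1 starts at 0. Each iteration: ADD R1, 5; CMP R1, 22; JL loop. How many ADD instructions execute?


Loop trace (R1 starts at 0, target 22, step 5):
  ADD #1: R1 = 0 + 5 = 5  → 5 < 22, loop
  ADD #2: R1 = 5 + 5 = 10  → 10 < 22, loop
  ADD #3: R1 = 10 + 5 = 15  → 15 < 22, loop
  ADD #4: R1 = 15 + 5 = 20  → 20 < 22, loop
  ADD #5: R1 = 20 + 5 = 25  → 25 >= 22, exit
Total ADD instructions: 5

5


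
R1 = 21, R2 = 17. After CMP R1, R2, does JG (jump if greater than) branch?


Trace:
  R1 = 21, R2 = 17
  CMP R1, R2  → compares 21 vs 17
  JG checks: is 21 greater than 17?
  21 > 17, so condition is true
Branch taken: Yes

Yes


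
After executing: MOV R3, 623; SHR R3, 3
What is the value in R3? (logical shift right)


Register state trace:
  MOV R3, 623  → R3 = 623
  SHR R3, 3  → R3 = 623 >> 3 = 623 // 2^3 = 77
Final: R3 = 77

77


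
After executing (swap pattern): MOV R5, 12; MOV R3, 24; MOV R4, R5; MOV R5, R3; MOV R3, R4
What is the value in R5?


Register state trace (swap pattern):
  MOV R5, 12  → R5 = 12
  MOV R3, 24  → R3 = 24
  MOV R4, R5  → R4 = 12  (save R5)
  MOV R5, R3  → R5 = 24  (R5 gets R3's value)
  MOV R3, R4  → R3 = 12  (R3 gets saved value)
Final: R5 = 24

24


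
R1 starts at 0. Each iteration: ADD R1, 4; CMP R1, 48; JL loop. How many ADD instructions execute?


Loop trace (R1 starts at 0, target 48, step 4):
  ADD #1: R1 = 0 + 4 = 4  → 4 < 48, loop
  ADD #2: R1 = 4 + 4 = 8  → 8 < 48, loop
  ADD #3: R1 = 8 + 4 = 12  → 12 < 48, loop
  ADD #4: R1 = 12 + 4 = 16  → 16 < 48, loop
  ADD #5: R1 = 16 + 4 = 20  → 20 < 48, loop
  ADD #6: R1 = 20 + 4 = 24  → 24 < 48, loop
  ADD #7: R1 = 24 + 4 = 28  → 28 < 48, loop
  ADD #8: R1 = 28 + 4 = 32  → 32 < 48, loop
  ADD #9: R1 = 32 + 4 = 36  → 36 < 48, loop
  ADD #10: R1 = 36 + 4 = 40  → 40 < 48, loop
  ADD #11: R1 = 40 + 4 = 44  → 44 < 48, loop
  ADD #12: R1 = 44 + 4 = 48  → 48 >= 48, exit
Total ADD instructions: 12

12


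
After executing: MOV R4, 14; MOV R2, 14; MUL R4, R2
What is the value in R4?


Register state trace:
  MOV R4, 14  → R4 = 14
  MOV R2, 14  → R2 = 14
  MUL R4, R2  → R4 = 14 * 14 = 196
Final: R4 = 196

196


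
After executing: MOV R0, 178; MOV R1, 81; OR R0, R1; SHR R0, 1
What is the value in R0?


Register state trace:
  MOV R0, 178  → R0 = 178 (0b10110010)
  MOV R1, 81  → R1 = 81 (0b01010001)
  OR R0, R1  → R0 = 178 OR 81 = 243 (0b11110011)
  SHR R0, 1  → R0 = 243 >> 1 = 121
Final: R0 = 121

121


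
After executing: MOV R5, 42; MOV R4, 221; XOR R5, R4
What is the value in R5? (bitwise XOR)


Register state trace:
  MOV R5, 42  → R5 = 42 (0b00101010)
  MOV R4, 221  → R4 = 221 (0b11011101)
  XOR R5, R4  → R5 = 42 XOR 221 = 247 (0b11110111)
Final: R5 = 247

247


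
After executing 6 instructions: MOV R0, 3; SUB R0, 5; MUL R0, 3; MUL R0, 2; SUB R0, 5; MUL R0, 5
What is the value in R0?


Register state trace:
  MOV R0, 3  → R0 = 3
  SUB R0, 5  → R0 = 3 - 5 = -2
  MUL R0, 3  → R0 = -2 * 3 = -6
  MUL R0, 2  → R0 = -6 * 2 = -12
  SUB R0, 5  → R0 = -12 - 5 = -17
  MUL R0, 5  → R0 = -17 * 5 = -85
Final: R0 = -85

-85


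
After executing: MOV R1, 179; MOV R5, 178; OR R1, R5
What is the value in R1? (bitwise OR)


Register state trace:
  MOV R1, 179  → R1 = 179 (0b10110011)
  MOV R5, 178  → R5 = 178 (0b10110010)
  OR R1, R5   → R1 = 179 OR 178 = 179 (0b10110011)
Final: R1 = 179

179


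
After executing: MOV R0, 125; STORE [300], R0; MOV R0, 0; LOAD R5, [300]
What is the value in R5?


Register and memory trace:
  MOV R0, 125  → R0 = 125
  STORE [300], R0  → mem[300] = 125
  MOV R0, 0  → R0 = 0
  LOAD R5, [300]  → R5 = mem[300] = 125
Final: R5 = 125

125


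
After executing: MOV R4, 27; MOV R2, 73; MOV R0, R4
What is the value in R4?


Register state trace:
  MOV R4, 27  → R4 = 27
  MOV R2, 73  → R2 = 73
  MOV R0, R4  → R0 = 27
Final: R4 = 27

27


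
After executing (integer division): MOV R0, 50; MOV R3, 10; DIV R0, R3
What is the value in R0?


Register state trace:
  MOV R0, 50  → R0 = 50
  MOV R3, 10  → R3 = 10
  DIV R0, R3  → R0 = 50 // 10 = 5
Final: R0 = 5

5


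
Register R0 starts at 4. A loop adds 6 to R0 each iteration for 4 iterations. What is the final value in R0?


Starting value: R0 = 4
  Iter 1: R0 = 4 + 6 = 10
  Iter 2: R0 = 10 + 6 = 16
  Iter 3: R0 = 16 + 6 = 22
  Iter 4: R0 = 22 + 6 = 28
Final: R0 = 28

28


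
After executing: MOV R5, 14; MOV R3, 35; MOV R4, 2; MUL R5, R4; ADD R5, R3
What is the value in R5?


Register state trace:
  MOV R5, 14  → R5 = 14
  MOV R3, 35  → R3 = 35
  MOV R4, 2  → R4 = 2
  MUL R5, R4  → R5 = 14 * 2 = 28
  ADD R5, R3  → R5 = 28 + 35 = 63
Final: R5 = 63

63


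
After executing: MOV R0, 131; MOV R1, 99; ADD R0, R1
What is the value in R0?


Register state trace:
  MOV R0, 131  → R0 = 131
  MOV R1, 99  → R1 = 99
  ADD R0, R1  → R0 = 131 + 99 = 230
Final: R0 = 230

230


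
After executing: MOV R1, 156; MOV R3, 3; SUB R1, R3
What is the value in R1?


Register state trace:
  MOV R1, 156  → R1 = 156
  MOV R3, 3  → R3 = 3
  SUB R1, R3  → R1 = 156 - 3 = 153
Final: R1 = 153

153


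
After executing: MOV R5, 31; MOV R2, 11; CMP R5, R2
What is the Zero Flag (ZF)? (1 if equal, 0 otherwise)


Register state trace:
  MOV R5, 31  → R5 = 31
  MOV R2, 11  → R2 = 11
  CMP R5, R2  → computes 31 - 11 = 20
  Result is nonzero, so values are not equal
ZF = 0

0


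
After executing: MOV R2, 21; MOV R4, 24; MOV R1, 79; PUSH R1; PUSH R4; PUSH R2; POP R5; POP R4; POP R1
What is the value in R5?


Stack trace (top is rightmost):
  MOV R2, 21  → R2 = 21
  MOV R4, 24  → R4 = 24
  MOV R1, 79  → R1 = 79
  PUSH R1  → stack: [79]
  PUSH R4  → stack: [79, 24]
  PUSH R2  → stack: [79, 24, 21]
  POP R5  → R5 = 21, stack: [79, 24]
  POP R4  → R4 = 24, stack: [79]
  POP R1  → R1 = 79, stack: []
Final: R5 = 21

21


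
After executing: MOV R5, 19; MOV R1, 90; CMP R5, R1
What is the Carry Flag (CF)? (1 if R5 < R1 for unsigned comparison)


Register state trace:
  MOV R5, 19  → R5 = 19
  MOV R1, 90  → R1 = 90
  CMP R5, R1  → unsigned 19 - 90: borrow occurs
  19 < 90, so CF = 1
CF = 1

1


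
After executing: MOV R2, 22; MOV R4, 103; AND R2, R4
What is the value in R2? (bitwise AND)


Register state trace:
  MOV R2, 22  → R2 = 22 (0b00010110)
  MOV R4, 103  → R4 = 103 (0b01100111)
  AND R2, R4  → R2 = 22 AND 103 = 6 (0b00000110)
Final: R2 = 6

6


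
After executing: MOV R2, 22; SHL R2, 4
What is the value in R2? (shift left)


Register state trace:
  MOV R2, 22  → R2 = 22
  SHL R2, 4  → R2 = 22 << 4 = 22 * 2^4 = 352
Final: R2 = 352

352


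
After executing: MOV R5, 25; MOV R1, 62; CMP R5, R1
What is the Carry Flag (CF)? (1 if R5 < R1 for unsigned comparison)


Register state trace:
  MOV R5, 25  → R5 = 25
  MOV R1, 62  → R1 = 62
  CMP R5, R1  → unsigned 25 - 62: borrow occurs
  25 < 62, so CF = 1
CF = 1

1


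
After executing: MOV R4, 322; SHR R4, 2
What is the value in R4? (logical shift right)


Register state trace:
  MOV R4, 322  → R4 = 322
  SHR R4, 2  → R4 = 322 >> 2 = 322 // 2^2 = 80
Final: R4 = 80

80


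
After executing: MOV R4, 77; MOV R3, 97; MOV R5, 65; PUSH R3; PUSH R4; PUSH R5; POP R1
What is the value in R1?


Stack trace (top is rightmost):
  MOV R4, 77  → R4 = 77
  MOV R3, 97  → R3 = 97
  MOV R5, 65  → R5 = 65
  PUSH R3  → stack: [97]
  PUSH R4  → stack: [97, 77]
  PUSH R5  → stack: [97, 77, 65]
  POP R1  → R1 = 65, stack: [97, 77]
Final: R1 = 65

65


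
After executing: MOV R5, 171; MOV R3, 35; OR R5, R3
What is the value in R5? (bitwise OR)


Register state trace:
  MOV R5, 171  → R5 = 171 (0b10101011)
  MOV R3, 35  → R3 = 35 (0b00100011)
  OR R5, R3   → R5 = 171 OR 35 = 171 (0b10101011)
Final: R5 = 171

171


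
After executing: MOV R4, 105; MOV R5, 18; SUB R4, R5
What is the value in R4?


Register state trace:
  MOV R4, 105  → R4 = 105
  MOV R5, 18  → R5 = 18
  SUB R4, R5  → R4 = 105 - 18 = 87
Final: R4 = 87

87


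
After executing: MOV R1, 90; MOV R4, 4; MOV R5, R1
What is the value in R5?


Register state trace:
  MOV R1, 90  → R1 = 90
  MOV R4, 4  → R4 = 4
  MOV R5, R1  → R5 = 90
Final: R5 = 90

90


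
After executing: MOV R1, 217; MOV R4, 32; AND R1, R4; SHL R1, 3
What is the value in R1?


Register state trace:
  MOV R1, 217  → R1 = 217 (0b11011001)
  MOV R4, 32  → R4 = 32 (0b00100000)
  AND R1, R4  → R1 = 217 AND 32 = 0 (0b00000000)
  SHL R1, 3  → R1 = 0 << 3 = 0
Final: R1 = 0

0


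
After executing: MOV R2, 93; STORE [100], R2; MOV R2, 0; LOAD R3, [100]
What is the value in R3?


Register and memory trace:
  MOV R2, 93  → R2 = 93
  STORE [100], R2  → mem[100] = 93
  MOV R2, 0  → R2 = 0
  LOAD R3, [100]  → R3 = mem[100] = 93
Final: R3 = 93

93


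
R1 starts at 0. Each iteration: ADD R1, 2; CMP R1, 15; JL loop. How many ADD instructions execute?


Loop trace (R1 starts at 0, target 15, step 2):
  ADD #1: R1 = 0 + 2 = 2  → 2 < 15, loop
  ADD #2: R1 = 2 + 2 = 4  → 4 < 15, loop
  ADD #3: R1 = 4 + 2 = 6  → 6 < 15, loop
  ADD #4: R1 = 6 + 2 = 8  → 8 < 15, loop
  ADD #5: R1 = 8 + 2 = 10  → 10 < 15, loop
  ADD #6: R1 = 10 + 2 = 12  → 12 < 15, loop
  ADD #7: R1 = 12 + 2 = 14  → 14 < 15, loop
  ADD #8: R1 = 14 + 2 = 16  → 16 >= 15, exit
Total ADD instructions: 8

8


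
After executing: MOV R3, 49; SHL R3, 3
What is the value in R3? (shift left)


Register state trace:
  MOV R3, 49  → R3 = 49
  SHL R3, 3  → R3 = 49 << 3 = 49 * 2^3 = 392
Final: R3 = 392

392


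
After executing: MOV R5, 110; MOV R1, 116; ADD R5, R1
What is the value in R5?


Register state trace:
  MOV R5, 110  → R5 = 110
  MOV R1, 116  → R1 = 116
  ADD R5, R1  → R5 = 110 + 116 = 226
Final: R5 = 226

226


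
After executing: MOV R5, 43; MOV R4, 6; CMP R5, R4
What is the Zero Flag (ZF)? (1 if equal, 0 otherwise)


Register state trace:
  MOV R5, 43  → R5 = 43
  MOV R4, 6  → R4 = 6
  CMP R5, R4  → computes 43 - 6 = 37
  Result is nonzero, so values are not equal
ZF = 0

0


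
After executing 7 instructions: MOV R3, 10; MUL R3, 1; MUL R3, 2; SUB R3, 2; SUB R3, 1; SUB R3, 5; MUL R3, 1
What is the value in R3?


Register state trace:
  MOV R3, 10  → R3 = 10
  MUL R3, 1  → R3 = 10 * 1 = 10
  MUL R3, 2  → R3 = 10 * 2 = 20
  SUB R3, 2  → R3 = 20 - 2 = 18
  SUB R3, 1  → R3 = 18 - 1 = 17
  SUB R3, 5  → R3 = 17 - 5 = 12
  MUL R3, 1  → R3 = 12 * 1 = 12
Final: R3 = 12

12


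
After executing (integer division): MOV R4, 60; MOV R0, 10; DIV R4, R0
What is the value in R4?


Register state trace:
  MOV R4, 60  → R4 = 60
  MOV R0, 10  → R0 = 10
  DIV R4, R0  → R4 = 60 // 10 = 6
Final: R4 = 6

6


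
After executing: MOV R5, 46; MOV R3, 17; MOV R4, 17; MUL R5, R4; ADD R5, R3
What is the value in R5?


Register state trace:
  MOV R5, 46  → R5 = 46
  MOV R3, 17  → R3 = 17
  MOV R4, 17  → R4 = 17
  MUL R5, R4  → R5 = 46 * 17 = 782
  ADD R5, R3  → R5 = 782 + 17 = 799
Final: R5 = 799

799


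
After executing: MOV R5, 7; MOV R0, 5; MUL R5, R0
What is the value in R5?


Register state trace:
  MOV R5, 7  → R5 = 7
  MOV R0, 5  → R0 = 5
  MUL R5, R0  → R5 = 7 * 5 = 35
Final: R5 = 35

35


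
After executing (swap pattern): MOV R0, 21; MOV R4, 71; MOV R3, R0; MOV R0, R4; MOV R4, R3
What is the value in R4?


Register state trace (swap pattern):
  MOV R0, 21  → R0 = 21
  MOV R4, 71  → R4 = 71
  MOV R3, R0  → R3 = 21  (save R0)
  MOV R0, R4  → R0 = 71  (R0 gets R4's value)
  MOV R4, R3  → R4 = 21  (R4 gets saved value)
Final: R4 = 21

21


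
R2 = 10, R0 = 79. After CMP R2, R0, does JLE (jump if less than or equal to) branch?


Trace:
  R2 = 10, R0 = 79
  CMP R2, R0  → compares 10 vs 79
  JLE checks: is 10 less than or equal to 79?
  10 < 79, so condition is true
Branch taken: Yes

Yes


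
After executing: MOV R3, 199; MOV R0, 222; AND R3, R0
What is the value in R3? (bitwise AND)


Register state trace:
  MOV R3, 199  → R3 = 199 (0b11000111)
  MOV R0, 222  → R0 = 222 (0b11011110)
  AND R3, R0  → R3 = 199 AND 222 = 198 (0b11000110)
Final: R3 = 198

198


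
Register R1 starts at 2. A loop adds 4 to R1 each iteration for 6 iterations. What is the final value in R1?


Starting value: R1 = 2
  Iter 1: R1 = 2 + 4 = 6
  Iter 2: R1 = 6 + 4 = 10
  Iter 3: R1 = 10 + 4 = 14
  Iter 4: R1 = 14 + 4 = 18
  Iter 5: R1 = 18 + 4 = 22
  Iter 6: R1 = 22 + 4 = 26
Final: R1 = 26

26


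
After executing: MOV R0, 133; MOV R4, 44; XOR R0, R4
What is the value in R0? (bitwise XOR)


Register state trace:
  MOV R0, 133  → R0 = 133 (0b10000101)
  MOV R4, 44  → R4 = 44 (0b00101100)
  XOR R0, R4  → R0 = 133 XOR 44 = 169 (0b10101001)
Final: R0 = 169

169


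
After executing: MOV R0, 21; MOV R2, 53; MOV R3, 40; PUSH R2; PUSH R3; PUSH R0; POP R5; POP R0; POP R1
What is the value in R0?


Stack trace (top is rightmost):
  MOV R0, 21  → R0 = 21
  MOV R2, 53  → R2 = 53
  MOV R3, 40  → R3 = 40
  PUSH R2  → stack: [53]
  PUSH R3  → stack: [53, 40]
  PUSH R0  → stack: [53, 40, 21]
  POP R5  → R5 = 21, stack: [53, 40]
  POP R0  → R0 = 40, stack: [53]
  POP R1  → R1 = 53, stack: []
Final: R0 = 40

40


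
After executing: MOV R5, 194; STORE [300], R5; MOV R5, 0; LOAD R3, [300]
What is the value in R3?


Register and memory trace:
  MOV R5, 194  → R5 = 194
  STORE [300], R5  → mem[300] = 194
  MOV R5, 0  → R5 = 0
  LOAD R3, [300]  → R3 = mem[300] = 194
Final: R3 = 194

194


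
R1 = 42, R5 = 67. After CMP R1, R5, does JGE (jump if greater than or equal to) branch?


Trace:
  R1 = 42, R5 = 67
  CMP R1, R5  → compares 42 vs 67
  JGE checks: is 42 greater than or equal to 67?
  42 < 67, so condition is false
Branch taken: No

No


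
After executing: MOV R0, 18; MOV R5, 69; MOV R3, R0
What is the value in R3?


Register state trace:
  MOV R0, 18  → R0 = 18
  MOV R5, 69  → R5 = 69
  MOV R3, R0  → R3 = 18
Final: R3 = 18

18


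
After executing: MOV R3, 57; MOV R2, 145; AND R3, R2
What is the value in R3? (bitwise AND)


Register state trace:
  MOV R3, 57  → R3 = 57 (0b00111001)
  MOV R2, 145  → R2 = 145 (0b10010001)
  AND R3, R2  → R3 = 57 AND 145 = 17 (0b00010001)
Final: R3 = 17

17


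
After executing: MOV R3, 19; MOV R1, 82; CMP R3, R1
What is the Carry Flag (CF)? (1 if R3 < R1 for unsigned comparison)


Register state trace:
  MOV R3, 19  → R3 = 19
  MOV R1, 82  → R1 = 82
  CMP R3, R1  → unsigned 19 - 82: borrow occurs
  19 < 82, so CF = 1
CF = 1

1


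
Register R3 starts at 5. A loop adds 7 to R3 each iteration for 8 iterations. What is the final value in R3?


Starting value: R3 = 5
  Iter 1: R3 = 5 + 7 = 12
  Iter 2: R3 = 12 + 7 = 19
  Iter 3: R3 = 19 + 7 = 26
  Iter 4: R3 = 26 + 7 = 33
  Iter 5: R3 = 33 + 7 = 40
  Iter 6: R3 = 40 + 7 = 47
  Iter 7: R3 = 47 + 7 = 54
  Iter 8: R3 = 54 + 7 = 61
Final: R3 = 61

61


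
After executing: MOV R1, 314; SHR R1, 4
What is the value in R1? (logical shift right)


Register state trace:
  MOV R1, 314  → R1 = 314
  SHR R1, 4  → R1 = 314 >> 4 = 314 // 2^4 = 19
Final: R1 = 19

19


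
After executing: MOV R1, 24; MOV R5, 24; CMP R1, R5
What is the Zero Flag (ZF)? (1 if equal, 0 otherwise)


Register state trace:
  MOV R1, 24  → R1 = 24
  MOV R5, 24  → R5 = 24
  CMP R1, R5  → computes 24 - 24 = 0
  Result is zero, so values are equal
ZF = 1

1


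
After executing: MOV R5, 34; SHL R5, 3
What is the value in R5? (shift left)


Register state trace:
  MOV R5, 34  → R5 = 34
  SHL R5, 3  → R5 = 34 << 3 = 34 * 2^3 = 272
Final: R5 = 272

272


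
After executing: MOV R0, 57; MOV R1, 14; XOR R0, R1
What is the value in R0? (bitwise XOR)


Register state trace:
  MOV R0, 57  → R0 = 57 (0b00111001)
  MOV R1, 14  → R1 = 14 (0b00001110)
  XOR R0, R1  → R0 = 57 XOR 14 = 55 (0b00110111)
Final: R0 = 55

55


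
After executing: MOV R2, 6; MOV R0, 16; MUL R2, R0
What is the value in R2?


Register state trace:
  MOV R2, 6  → R2 = 6
  MOV R0, 16  → R0 = 16
  MUL R2, R0  → R2 = 6 * 16 = 96
Final: R2 = 96

96


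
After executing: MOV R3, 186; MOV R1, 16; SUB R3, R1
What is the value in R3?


Register state trace:
  MOV R3, 186  → R3 = 186
  MOV R1, 16  → R1 = 16
  SUB R3, R1  → R3 = 186 - 16 = 170
Final: R3 = 170

170


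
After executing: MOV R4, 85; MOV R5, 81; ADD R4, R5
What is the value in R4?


Register state trace:
  MOV R4, 85  → R4 = 85
  MOV R5, 81  → R5 = 81
  ADD R4, R5  → R4 = 85 + 81 = 166
Final: R4 = 166

166


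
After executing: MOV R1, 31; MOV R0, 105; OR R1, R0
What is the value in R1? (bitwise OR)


Register state trace:
  MOV R1, 31  → R1 = 31 (0b00011111)
  MOV R0, 105  → R0 = 105 (0b01101001)
  OR R1, R0   → R1 = 31 OR 105 = 127 (0b01111111)
Final: R1 = 127

127


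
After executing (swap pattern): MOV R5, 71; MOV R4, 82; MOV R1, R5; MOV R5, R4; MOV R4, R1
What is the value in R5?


Register state trace (swap pattern):
  MOV R5, 71  → R5 = 71
  MOV R4, 82  → R4 = 82
  MOV R1, R5  → R1 = 71  (save R5)
  MOV R5, R4  → R5 = 82  (R5 gets R4's value)
  MOV R4, R1  → R4 = 71  (R4 gets saved value)
Final: R5 = 82

82


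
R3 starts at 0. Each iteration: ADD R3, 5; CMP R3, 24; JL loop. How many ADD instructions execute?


Loop trace (R3 starts at 0, target 24, step 5):
  ADD #1: R3 = 0 + 5 = 5  → 5 < 24, loop
  ADD #2: R3 = 5 + 5 = 10  → 10 < 24, loop
  ADD #3: R3 = 10 + 5 = 15  → 15 < 24, loop
  ADD #4: R3 = 15 + 5 = 20  → 20 < 24, loop
  ADD #5: R3 = 20 + 5 = 25  → 25 >= 24, exit
Total ADD instructions: 5

5


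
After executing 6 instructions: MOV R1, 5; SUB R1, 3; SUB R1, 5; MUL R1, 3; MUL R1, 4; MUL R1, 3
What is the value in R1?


Register state trace:
  MOV R1, 5  → R1 = 5
  SUB R1, 3  → R1 = 5 - 3 = 2
  SUB R1, 5  → R1 = 2 - 5 = -3
  MUL R1, 3  → R1 = -3 * 3 = -9
  MUL R1, 4  → R1 = -9 * 4 = -36
  MUL R1, 3  → R1 = -36 * 3 = -108
Final: R1 = -108

-108


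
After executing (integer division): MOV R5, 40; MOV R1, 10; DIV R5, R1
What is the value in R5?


Register state trace:
  MOV R5, 40  → R5 = 40
  MOV R1, 10  → R1 = 10
  DIV R5, R1  → R5 = 40 // 10 = 4
Final: R5 = 4

4


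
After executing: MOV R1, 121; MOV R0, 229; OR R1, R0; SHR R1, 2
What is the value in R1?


Register state trace:
  MOV R1, 121  → R1 = 121 (0b01111001)
  MOV R0, 229  → R0 = 229 (0b11100101)
  OR R1, R0  → R1 = 121 OR 229 = 253 (0b11111101)
  SHR R1, 2  → R1 = 253 >> 2 = 63
Final: R1 = 63

63


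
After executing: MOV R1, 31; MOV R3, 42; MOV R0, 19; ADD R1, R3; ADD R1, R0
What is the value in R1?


Register state trace:
  MOV R1, 31  → R1 = 31
  MOV R3, 42  → R3 = 42
  MOV R0, 19  → R0 = 19
  ADD R1, R3  → R1 = 31 + 42 = 73
  ADD R1, R0  → R1 = 73 + 19 = 92
Final: R1 = 92

92


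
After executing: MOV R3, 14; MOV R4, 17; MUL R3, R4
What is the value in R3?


Register state trace:
  MOV R3, 14  → R3 = 14
  MOV R4, 17  → R4 = 17
  MUL R3, R4  → R3 = 14 * 17 = 238
Final: R3 = 238

238


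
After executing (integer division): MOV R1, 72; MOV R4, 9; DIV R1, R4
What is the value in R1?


Register state trace:
  MOV R1, 72  → R1 = 72
  MOV R4, 9  → R4 = 9
  DIV R1, R4  → R1 = 72 // 9 = 8
Final: R1 = 8

8


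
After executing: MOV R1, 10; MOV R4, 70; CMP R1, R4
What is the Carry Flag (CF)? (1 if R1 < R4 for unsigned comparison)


Register state trace:
  MOV R1, 10  → R1 = 10
  MOV R4, 70  → R4 = 70
  CMP R1, R4  → unsigned 10 - 70: borrow occurs
  10 < 70, so CF = 1
CF = 1

1


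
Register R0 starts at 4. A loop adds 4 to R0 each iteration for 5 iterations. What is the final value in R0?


Starting value: R0 = 4
  Iter 1: R0 = 4 + 4 = 8
  Iter 2: R0 = 8 + 4 = 12
  Iter 3: R0 = 12 + 4 = 16
  Iter 4: R0 = 16 + 4 = 20
  Iter 5: R0 = 20 + 4 = 24
Final: R0 = 24

24


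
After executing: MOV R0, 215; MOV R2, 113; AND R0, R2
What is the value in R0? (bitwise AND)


Register state trace:
  MOV R0, 215  → R0 = 215 (0b11010111)
  MOV R2, 113  → R2 = 113 (0b01110001)
  AND R0, R2  → R0 = 215 AND 113 = 81 (0b01010001)
Final: R0 = 81

81


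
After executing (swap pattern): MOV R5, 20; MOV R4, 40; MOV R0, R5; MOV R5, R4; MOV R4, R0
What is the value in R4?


Register state trace (swap pattern):
  MOV R5, 20  → R5 = 20
  MOV R4, 40  → R4 = 40
  MOV R0, R5  → R0 = 20  (save R5)
  MOV R5, R4  → R5 = 40  (R5 gets R4's value)
  MOV R4, R0  → R4 = 20  (R4 gets saved value)
Final: R4 = 20

20


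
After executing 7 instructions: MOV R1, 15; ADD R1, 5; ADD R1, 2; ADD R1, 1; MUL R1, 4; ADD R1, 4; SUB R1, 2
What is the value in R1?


Register state trace:
  MOV R1, 15  → R1 = 15
  ADD R1, 5  → R1 = 15 + 5 = 20
  ADD R1, 2  → R1 = 20 + 2 = 22
  ADD R1, 1  → R1 = 22 + 1 = 23
  MUL R1, 4  → R1 = 23 * 4 = 92
  ADD R1, 4  → R1 = 92 + 4 = 96
  SUB R1, 2  → R1 = 96 - 2 = 94
Final: R1 = 94

94


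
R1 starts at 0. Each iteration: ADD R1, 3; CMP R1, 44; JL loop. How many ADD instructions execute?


Loop trace (R1 starts at 0, target 44, step 3):
  ADD #1: R1 = 0 + 3 = 3  → 3 < 44, loop
  ADD #2: R1 = 3 + 3 = 6  → 6 < 44, loop
  ADD #3: R1 = 6 + 3 = 9  → 9 < 44, loop
  ADD #4: R1 = 9 + 3 = 12  → 12 < 44, loop
  ADD #5: R1 = 12 + 3 = 15  → 15 < 44, loop
  ADD #6: R1 = 15 + 3 = 18  → 18 < 44, loop
  ADD #7: R1 = 18 + 3 = 21  → 21 < 44, loop
  ADD #8: R1 = 21 + 3 = 24  → 24 < 44, loop
  ADD #9: R1 = 24 + 3 = 27  → 27 < 44, loop
  ADD #10: R1 = 27 + 3 = 30  → 30 < 44, loop
  ADD #11: R1 = 30 + 3 = 33  → 33 < 44, loop
  ADD #12: R1 = 33 + 3 = 36  → 36 < 44, loop
  ADD #13: R1 = 36 + 3 = 39  → 39 < 44, loop
  ADD #14: R1 = 39 + 3 = 42  → 42 < 44, loop
  ADD #15: R1 = 42 + 3 = 45  → 45 >= 44, exit
Total ADD instructions: 15

15


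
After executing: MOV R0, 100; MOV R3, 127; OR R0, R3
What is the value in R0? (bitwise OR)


Register state trace:
  MOV R0, 100  → R0 = 100 (0b01100100)
  MOV R3, 127  → R3 = 127 (0b01111111)
  OR R0, R3   → R0 = 100 OR 127 = 127 (0b01111111)
Final: R0 = 127

127


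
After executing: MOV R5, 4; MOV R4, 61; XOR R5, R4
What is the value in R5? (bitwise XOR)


Register state trace:
  MOV R5, 4  → R5 = 4 (0b00000100)
  MOV R4, 61  → R4 = 61 (0b00111101)
  XOR R5, R4  → R5 = 4 XOR 61 = 57 (0b00111001)
Final: R5 = 57

57


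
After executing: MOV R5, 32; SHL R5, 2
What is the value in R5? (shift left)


Register state trace:
  MOV R5, 32  → R5 = 32
  SHL R5, 2  → R5 = 32 << 2 = 32 * 2^2 = 128
Final: R5 = 128

128


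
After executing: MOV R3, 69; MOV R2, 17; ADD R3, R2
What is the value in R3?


Register state trace:
  MOV R3, 69  → R3 = 69
  MOV R2, 17  → R2 = 17
  ADD R3, R2  → R3 = 69 + 17 = 86
Final: R3 = 86

86


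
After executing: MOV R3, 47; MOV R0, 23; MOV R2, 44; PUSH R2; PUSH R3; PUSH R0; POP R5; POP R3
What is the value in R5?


Stack trace (top is rightmost):
  MOV R3, 47  → R3 = 47
  MOV R0, 23  → R0 = 23
  MOV R2, 44  → R2 = 44
  PUSH R2  → stack: [44]
  PUSH R3  → stack: [44, 47]
  PUSH R0  → stack: [44, 47, 23]
  POP R5  → R5 = 23, stack: [44, 47]
  POP R3  → R3 = 47, stack: [44]
Final: R5 = 23

23


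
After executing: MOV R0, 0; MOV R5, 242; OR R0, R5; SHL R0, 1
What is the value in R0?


Register state trace:
  MOV R0, 0  → R0 = 0 (0b00000000)
  MOV R5, 242  → R5 = 242 (0b11110010)
  OR R0, R5  → R0 = 0 OR 242 = 242 (0b11110010)
  SHL R0, 1  → R0 = 242 << 1 = 484
Final: R0 = 484

484


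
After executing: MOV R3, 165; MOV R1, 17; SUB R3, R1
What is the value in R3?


Register state trace:
  MOV R3, 165  → R3 = 165
  MOV R1, 17  → R1 = 17
  SUB R3, R1  → R3 = 165 - 17 = 148
Final: R3 = 148

148


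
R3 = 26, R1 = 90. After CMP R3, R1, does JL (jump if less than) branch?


Trace:
  R3 = 26, R1 = 90
  CMP R3, R1  → compares 26 vs 90
  JL checks: is 26 less than 90?
  26 < 90, so condition is true
Branch taken: Yes

Yes


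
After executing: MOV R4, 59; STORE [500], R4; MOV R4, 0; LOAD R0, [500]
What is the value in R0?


Register and memory trace:
  MOV R4, 59  → R4 = 59
  STORE [500], R4  → mem[500] = 59
  MOV R4, 0  → R4 = 0
  LOAD R0, [500]  → R0 = mem[500] = 59
Final: R0 = 59

59


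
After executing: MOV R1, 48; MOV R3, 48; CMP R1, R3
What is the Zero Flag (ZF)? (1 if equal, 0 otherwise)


Register state trace:
  MOV R1, 48  → R1 = 48
  MOV R3, 48  → R3 = 48
  CMP R1, R3  → computes 48 - 48 = 0
  Result is zero, so values are equal
ZF = 1

1


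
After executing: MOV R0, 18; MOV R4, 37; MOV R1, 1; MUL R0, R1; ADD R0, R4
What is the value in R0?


Register state trace:
  MOV R0, 18  → R0 = 18
  MOV R4, 37  → R4 = 37
  MOV R1, 1  → R1 = 1
  MUL R0, R1  → R0 = 18 * 1 = 18
  ADD R0, R4  → R0 = 18 + 37 = 55
Final: R0 = 55

55


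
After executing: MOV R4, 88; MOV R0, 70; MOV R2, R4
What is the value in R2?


Register state trace:
  MOV R4, 88  → R4 = 88
  MOV R0, 70  → R0 = 70
  MOV R2, R4  → R2 = 88
Final: R2 = 88

88


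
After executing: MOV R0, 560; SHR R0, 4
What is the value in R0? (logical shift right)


Register state trace:
  MOV R0, 560  → R0 = 560
  SHR R0, 4  → R0 = 560 >> 4 = 560 // 2^4 = 35
Final: R0 = 35

35


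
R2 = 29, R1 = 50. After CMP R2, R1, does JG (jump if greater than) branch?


Trace:
  R2 = 29, R1 = 50
  CMP R2, R1  → compares 29 vs 50
  JG checks: is 29 greater than 50?
  29 < 50, so condition is false
Branch taken: No

No


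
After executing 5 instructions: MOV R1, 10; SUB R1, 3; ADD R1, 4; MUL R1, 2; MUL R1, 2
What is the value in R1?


Register state trace:
  MOV R1, 10  → R1 = 10
  SUB R1, 3  → R1 = 10 - 3 = 7
  ADD R1, 4  → R1 = 7 + 4 = 11
  MUL R1, 2  → R1 = 11 * 2 = 22
  MUL R1, 2  → R1 = 22 * 2 = 44
Final: R1 = 44

44


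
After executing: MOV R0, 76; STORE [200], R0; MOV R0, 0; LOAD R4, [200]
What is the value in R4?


Register and memory trace:
  MOV R0, 76  → R0 = 76
  STORE [200], R0  → mem[200] = 76
  MOV R0, 0  → R0 = 0
  LOAD R4, [200]  → R4 = mem[200] = 76
Final: R4 = 76

76


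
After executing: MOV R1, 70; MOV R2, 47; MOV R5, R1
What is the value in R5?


Register state trace:
  MOV R1, 70  → R1 = 70
  MOV R2, 47  → R2 = 47
  MOV R5, R1  → R5 = 70
Final: R5 = 70

70


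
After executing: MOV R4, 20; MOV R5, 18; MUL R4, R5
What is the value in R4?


Register state trace:
  MOV R4, 20  → R4 = 20
  MOV R5, 18  → R5 = 18
  MUL R4, R5  → R4 = 20 * 18 = 360
Final: R4 = 360

360


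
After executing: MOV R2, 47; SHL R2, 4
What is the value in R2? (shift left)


Register state trace:
  MOV R2, 47  → R2 = 47
  SHL R2, 4  → R2 = 47 << 4 = 47 * 2^4 = 752
Final: R2 = 752

752


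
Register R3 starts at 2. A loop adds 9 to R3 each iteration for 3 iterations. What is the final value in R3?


Starting value: R3 = 2
  Iter 1: R3 = 2 + 9 = 11
  Iter 2: R3 = 11 + 9 = 20
  Iter 3: R3 = 20 + 9 = 29
Final: R3 = 29

29


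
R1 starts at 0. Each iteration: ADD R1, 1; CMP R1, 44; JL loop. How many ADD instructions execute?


Loop trace (R1 starts at 0, target 44, step 1):
  ADD #1: R1 = 0 + 1 = 1  → 1 < 44, loop
  ADD #2: R1 = 1 + 1 = 2  → 2 < 44, loop
  ADD #3: R1 = 2 + 1 = 3  → 3 < 44, loop
  ADD #4: R1 = 3 + 1 = 4  → 4 < 44, loop
  ADD #5: R1 = 4 + 1 = 5  → 5 < 44, loop
  ADD #6: R1 = 5 + 1 = 6  → 6 < 44, loop
  ADD #7: R1 = 6 + 1 = 7  → 7 < 44, loop
  ADD #8: R1 = 7 + 1 = 8  → 8 < 44, loop
  ADD #9: R1 = 8 + 1 = 9  → 9 < 44, loop
  ADD #10: R1 = 9 + 1 = 10  → 10 < 44, loop
  ADD #11: R1 = 10 + 1 = 11  → 11 < 44, loop
  ADD #12: R1 = 11 + 1 = 12  → 12 < 44, loop
  ADD #13: R1 = 12 + 1 = 13  → 13 < 44, loop
  ADD #14: R1 = 13 + 1 = 14  → 14 < 44, loop
  ADD #15: R1 = 14 + 1 = 15  → 15 < 44, loop
  ADD #16: R1 = 15 + 1 = 16  → 16 < 44, loop
  ADD #17: R1 = 16 + 1 = 17  → 17 < 44, loop
  ADD #18: R1 = 17 + 1 = 18  → 18 < 44, loop
  ADD #19: R1 = 18 + 1 = 19  → 19 < 44, loop
  ADD #20: R1 = 19 + 1 = 20  → 20 < 44, loop
  ADD #21: R1 = 20 + 1 = 21  → 21 < 44, loop
  ADD #22: R1 = 21 + 1 = 22  → 22 < 44, loop
  ADD #23: R1 = 22 + 1 = 23  → 23 < 44, loop
  ADD #24: R1 = 23 + 1 = 24  → 24 < 44, loop
  ADD #25: R1 = 24 + 1 = 25  → 25 < 44, loop
  ADD #26: R1 = 25 + 1 = 26  → 26 < 44, loop
  ADD #27: R1 = 26 + 1 = 27  → 27 < 44, loop
  ADD #28: R1 = 27 + 1 = 28  → 28 < 44, loop
  ADD #29: R1 = 28 + 1 = 29  → 29 < 44, loop
  ADD #30: R1 = 29 + 1 = 30  → 30 < 44, loop
  ADD #31: R1 = 30 + 1 = 31  → 31 < 44, loop
  ADD #32: R1 = 31 + 1 = 32  → 32 < 44, loop
  ADD #33: R1 = 32 + 1 = 33  → 33 < 44, loop
  ADD #34: R1 = 33 + 1 = 34  → 34 < 44, loop
  ADD #35: R1 = 34 + 1 = 35  → 35 < 44, loop
  ADD #36: R1 = 35 + 1 = 36  → 36 < 44, loop
  ADD #37: R1 = 36 + 1 = 37  → 37 < 44, loop
  ADD #38: R1 = 37 + 1 = 38  → 38 < 44, loop
  ADD #39: R1 = 38 + 1 = 39  → 39 < 44, loop
  ADD #40: R1 = 39 + 1 = 40  → 40 < 44, loop
  ADD #41: R1 = 40 + 1 = 41  → 41 < 44, loop
  ADD #42: R1 = 41 + 1 = 42  → 42 < 44, loop
  ADD #43: R1 = 42 + 1 = 43  → 43 < 44, loop
  ADD #44: R1 = 43 + 1 = 44  → 44 >= 44, exit
Total ADD instructions: 44

44
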